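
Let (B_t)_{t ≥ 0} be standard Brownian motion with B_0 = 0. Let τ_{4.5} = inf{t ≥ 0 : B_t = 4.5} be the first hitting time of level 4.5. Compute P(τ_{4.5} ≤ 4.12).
P(τ_{4.5} ≤ 4.12) = 2(1 − Φ(4.5/√4.12)) = 2(1 − Φ(2.2170)) ≈ 0.0266

By the reflection principle for standard BM, P(τ_b ≤ t) = 2 · P(B_t ≥ b). Since B_t ~ N(0, t), P(B_t ≥ 4.5) = 1 − Φ(4.5/√t) = 1 − Φ(4.5/√4.12) = 1 − Φ(2.2170) ≈ 0.01331. Doubling: P(τ_{4.5} ≤ 4.12) ≈ 2 · 0.01331 = 0.02662 ≈ 0.0266.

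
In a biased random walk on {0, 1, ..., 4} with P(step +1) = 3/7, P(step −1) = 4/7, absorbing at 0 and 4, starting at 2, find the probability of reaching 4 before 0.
P(hit 4 before 0) = (1 − (4/3)^2) / (1 − (4/3)^4) = 9/25

Let u_k denote P(reach 4 before 0 | start at k). Boundary: u_0 = 0, u_4 = 1. Recurrence: u_k = 3/7·u_{k+1} + 4/7·u_{k-1} for 1 ≤ k ≤ 3. Try u_k = A + B·r^k with r = q/p = (4/7)/(3/7) = 4/3. Substitution satisfies the recurrence; boundary conditions give:
  u_k = (1 − r^k) / (1 − r^N) = (1 − (4/3)^2) / (1 − (4/3)^4) = 9/25.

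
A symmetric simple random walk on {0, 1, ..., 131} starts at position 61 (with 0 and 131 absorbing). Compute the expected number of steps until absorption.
E[τ | X_0 = 61] = 4270

Let v_k = E[τ | X_0 = k]. Boundary: v_0 = v_131 = 0. Recurrence: v_k = 1 + (v_{k-1} + v_{k+1})/2 for 1 ≤ k ≤ 130. The particular solution to v_k − (v_{k-1} + v_{k+1})/2 = 1 is v_k = −k^2. Adding homogeneous solution A + B k and matching boundaries gives v_k = k (131 − k). Substituting k = 61: v_61 = 61 · 70 = 4270.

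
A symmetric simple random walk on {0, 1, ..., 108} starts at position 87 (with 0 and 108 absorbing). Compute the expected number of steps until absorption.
E[τ | X_0 = 87] = 1827

Let v_k = E[τ | X_0 = k]. Boundary: v_0 = v_108 = 0. Recurrence: v_k = 1 + (v_{k-1} + v_{k+1})/2 for 1 ≤ k ≤ 107. The particular solution to v_k − (v_{k-1} + v_{k+1})/2 = 1 is v_k = −k^2. Adding homogeneous solution A + B k and matching boundaries gives v_k = k (108 − k). Substituting k = 87: v_87 = 87 · 21 = 1827.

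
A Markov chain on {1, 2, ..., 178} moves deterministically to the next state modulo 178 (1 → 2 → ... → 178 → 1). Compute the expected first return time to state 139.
E[T_139 | X_0 = 139] = 178

The chain cycles deterministically, so starting at state 139 it returns in exactly 178 steps. Equivalently, the stationary distribution is uniform π_j = 1/178 for every state j, so by Kac's formula E[T_139] = 1/π_139 = 178.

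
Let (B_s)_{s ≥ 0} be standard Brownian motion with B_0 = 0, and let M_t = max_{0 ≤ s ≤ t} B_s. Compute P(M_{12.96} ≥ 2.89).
P(M_{12.96} ≥ 2.89) = 2·P(B_{12.96} ≥ 2.89) = 2(1 − Φ(2.89/√12.96)) ≈ 0.4221

By the reflection principle for Brownian motion, P(M_t ≥ a) = 2 · P(B_t ≥ a) for a ≥ 0. Since B_t ~ N(0, t), P(B_t ≥ 2.89) = 1 − Φ(2.89/√t) = 1 − Φ(2.89/√12.96) = 1 − Φ(0.8028). So
  P(M_{12.96} ≥ 2.89) = 2(1 − Φ(0.8028)) ≈ 0.4221.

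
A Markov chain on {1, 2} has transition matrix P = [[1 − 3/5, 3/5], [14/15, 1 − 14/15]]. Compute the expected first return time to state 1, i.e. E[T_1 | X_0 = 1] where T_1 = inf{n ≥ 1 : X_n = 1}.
E[T_1 | X_0 = 1] = 1/π_1 = 23/14

For an irreducible recurrent Markov chain with stationary distribution π, E[T_i | X_0 = i] = 1/π_i (Kac's formula). Here π_1 = (14/15)/(3/5 + 14/15) = (14/15)/(23/15) = 14/23, so E[T_1 | X_0 = 1] = 1/π_1 = (3/5 + 14/15)/(14/15) = (23/15)/(14/15) = 23/14.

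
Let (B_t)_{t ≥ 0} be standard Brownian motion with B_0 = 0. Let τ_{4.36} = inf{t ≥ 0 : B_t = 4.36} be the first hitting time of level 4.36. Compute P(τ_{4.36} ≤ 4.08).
P(τ_{4.36} ≤ 4.08) = 2(1 − Φ(4.36/√4.08)) = 2(1 − Φ(2.1585)) ≈ 0.0309

By the reflection principle for standard BM, P(τ_b ≤ t) = 2 · P(B_t ≥ b). Since B_t ~ N(0, t), P(B_t ≥ 4.36) = 1 − Φ(4.36/√t) = 1 − Φ(4.36/√4.08) = 1 − Φ(2.1585) ≈ 0.01544. Doubling: P(τ_{4.36} ≤ 4.08) ≈ 2 · 0.01544 = 0.03088 ≈ 0.0309.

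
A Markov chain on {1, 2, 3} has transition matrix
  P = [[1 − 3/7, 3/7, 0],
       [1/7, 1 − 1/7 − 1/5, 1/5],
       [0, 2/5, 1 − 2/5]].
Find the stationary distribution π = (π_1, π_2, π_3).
π = (2/11, 6/11, 3/11)

This is a birth-death chain on three states, which satisfies detailed balance: π_1 · P_{12} = π_2 · P_{21} and π_2 · P_{23} = π_3 · P_{32}.
From π_1 · 3/7 = π_2 · 1/7: π_2/π_1 = (3/7)/(1/7) = 3.
From π_2 · 1/5 = π_3 · 2/5: π_3/π_2 = (1/5)/(2/5) = 1/2.
Take π_1 proportional to 1; then unnormalized π = (1, 3, 3/2). Normalize by dividing by the sum 11/2:
  π = (2/11, 6/11, 3/11).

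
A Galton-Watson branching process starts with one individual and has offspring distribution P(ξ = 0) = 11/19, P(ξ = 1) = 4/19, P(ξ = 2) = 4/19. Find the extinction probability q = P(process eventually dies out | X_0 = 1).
q = 1

Mean offspring μ = 0·11/19 + 1·4/19 + 2·4/19 = 12/19 ≤ 1. For μ ≤ 1 with offspring not concentrated at 1, the Galton-Watson process goes extinct almost surely, so q = 1.
(Algebraic check: The pgf is f(s) = 11/19 + 4/19·s + 4/19·s². The extinction probability q is the smallest fixed point of f in [0, 1]. Setting s = f(s):
  4/19·s² + (4/19 − 1)·s + 11/19 = 0
  4/19·s² − (11/19 + 4/19)·s + 11/19 = 0
which factors as (s − 1)·(4/19·s − 11/19) = 0, giving roots s = 1 and s = (11/19)/(4/19) = 11/4. Since 11/4 ≥ 1, the smallest root in [0, 1] is s = 1.)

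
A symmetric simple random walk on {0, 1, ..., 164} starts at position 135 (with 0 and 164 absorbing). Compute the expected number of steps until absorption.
E[τ | X_0 = 135] = 3915

Let v_k = E[τ | X_0 = k]. Boundary: v_0 = v_164 = 0. Recurrence: v_k = 1 + (v_{k-1} + v_{k+1})/2 for 1 ≤ k ≤ 163. The particular solution to v_k − (v_{k-1} + v_{k+1})/2 = 1 is v_k = −k^2. Adding homogeneous solution A + B k and matching boundaries gives v_k = k (164 − k). Substituting k = 135: v_135 = 135 · 29 = 3915.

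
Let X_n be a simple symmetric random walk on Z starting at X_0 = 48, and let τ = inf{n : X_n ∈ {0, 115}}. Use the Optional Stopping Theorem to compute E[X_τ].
E[X_τ] = 48

X_n is a martingale and τ is a bounded-mean stopping time (indeed τ is finite a.s. with bounded expectation since the walk is in a bounded region). By the OST, E[X_τ] = E[X_0] = 48. Equivalently: E[X_τ] = 115 · P(hit 115 first) + 0 · P(hit 0 first) = 115 · (48/115) = 48.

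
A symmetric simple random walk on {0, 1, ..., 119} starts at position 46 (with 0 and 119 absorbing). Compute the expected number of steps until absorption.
E[τ | X_0 = 46] = 3358

Let v_k = E[τ | X_0 = k]. Boundary: v_0 = v_119 = 0. Recurrence: v_k = 1 + (v_{k-1} + v_{k+1})/2 for 1 ≤ k ≤ 118. The particular solution to v_k − (v_{k-1} + v_{k+1})/2 = 1 is v_k = −k^2. Adding homogeneous solution A + B k and matching boundaries gives v_k = k (119 − k). Substituting k = 46: v_46 = 46 · 73 = 3358.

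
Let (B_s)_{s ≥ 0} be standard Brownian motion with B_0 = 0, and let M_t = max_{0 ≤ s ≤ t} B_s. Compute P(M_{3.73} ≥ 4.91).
P(M_{3.73} ≥ 4.91) = 2·P(B_{3.73} ≥ 4.91) = 2(1 − Φ(4.91/√3.73)) ≈ 0.0110

By the reflection principle for Brownian motion, P(M_t ≥ a) = 2 · P(B_t ≥ a) for a ≥ 0. Since B_t ~ N(0, t), P(B_t ≥ 4.91) = 1 − Φ(4.91/√t) = 1 − Φ(4.91/√3.73) = 1 − Φ(2.5423). So
  P(M_{3.73} ≥ 4.91) = 2(1 − Φ(2.5423)) ≈ 0.0110.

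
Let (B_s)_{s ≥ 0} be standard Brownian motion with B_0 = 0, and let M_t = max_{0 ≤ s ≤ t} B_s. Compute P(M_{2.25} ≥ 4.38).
P(M_{2.25} ≥ 4.38) = 2·P(B_{2.25} ≥ 4.38) = 2(1 − Φ(4.38/√2.25)) ≈ 0.0035

By the reflection principle for Brownian motion, P(M_t ≥ a) = 2 · P(B_t ≥ a) for a ≥ 0. Since B_t ~ N(0, t), P(B_t ≥ 4.38) = 1 − Φ(4.38/√t) = 1 − Φ(4.38/√2.25) = 1 − Φ(2.9200). So
  P(M_{2.25} ≥ 4.38) = 2(1 − Φ(2.9200)) ≈ 0.0035.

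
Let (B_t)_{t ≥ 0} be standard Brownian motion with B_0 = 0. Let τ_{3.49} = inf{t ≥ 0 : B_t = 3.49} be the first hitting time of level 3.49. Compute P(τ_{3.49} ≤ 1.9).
P(τ_{3.49} ≤ 1.9) = 2(1 − Φ(3.49/√1.9)) = 2(1 − Φ(2.5319)) ≈ 0.0113

By the reflection principle for standard BM, P(τ_b ≤ t) = 2 · P(B_t ≥ b). Since B_t ~ N(0, t), P(B_t ≥ 3.49) = 1 − Φ(3.49/√t) = 1 − Φ(3.49/√1.9) = 1 − Φ(2.5319) ≈ 0.00567. Doubling: P(τ_{3.49} ≤ 1.9) ≈ 2 · 0.00567 = 0.01134 ≈ 0.0113.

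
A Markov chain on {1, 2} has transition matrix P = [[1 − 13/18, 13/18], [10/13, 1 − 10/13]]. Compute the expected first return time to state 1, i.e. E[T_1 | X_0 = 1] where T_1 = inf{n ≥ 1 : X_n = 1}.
E[T_1 | X_0 = 1] = 1/π_1 = 349/180

For an irreducible recurrent Markov chain with stationary distribution π, E[T_i | X_0 = i] = 1/π_i (Kac's formula). Here π_1 = (10/13)/(13/18 + 10/13) = (10/13)/(349/234) = 180/349, so E[T_1 | X_0 = 1] = 1/π_1 = (13/18 + 10/13)/(10/13) = (349/234)/(10/13) = 349/180.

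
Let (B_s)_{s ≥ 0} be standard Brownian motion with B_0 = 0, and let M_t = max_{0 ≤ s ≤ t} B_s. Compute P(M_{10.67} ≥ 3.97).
P(M_{10.67} ≥ 3.97) = 2·P(B_{10.67} ≥ 3.97) = 2(1 − Φ(3.97/√10.67)) ≈ 0.2242

By the reflection principle for Brownian motion, P(M_t ≥ a) = 2 · P(B_t ≥ a) for a ≥ 0. Since B_t ~ N(0, t), P(B_t ≥ 3.97) = 1 − Φ(3.97/√t) = 1 − Φ(3.97/√10.67) = 1 − Φ(1.2154). So
  P(M_{10.67} ≥ 3.97) = 2(1 − Φ(1.2154)) ≈ 0.2242.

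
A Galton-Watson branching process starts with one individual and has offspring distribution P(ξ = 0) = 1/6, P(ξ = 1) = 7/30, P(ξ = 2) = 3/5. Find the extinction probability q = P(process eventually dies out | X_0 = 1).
q = 5/18

The pgf is f(s) = 1/6 + 7/30·s + 3/5·s². The extinction probability q is the smallest fixed point of f in [0, 1]. Setting s = f(s):
  3/5·s² + (7/30 − 1)·s + 1/6 = 0
  3/5·s² − (1/6 + 3/5)·s + 1/6 = 0
which factors as (s − 1)·(3/5·s − 1/6) = 0, giving roots s = 1 and s = (1/6)/(3/5) = 5/18.
Mean offspring μ = 7/30 + 2·3/5 = 43/30 > 1 (supercritical), so q < 1. The extinction probability is the smaller root: q = (1/6)/(3/5) = 5/18.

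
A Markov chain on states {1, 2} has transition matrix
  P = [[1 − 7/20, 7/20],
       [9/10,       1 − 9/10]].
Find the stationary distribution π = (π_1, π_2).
π_1 = 18/25, π_2 = 7/25

Solve πP = π with π_1 + π_2 = 1. From πP = π: π_1 · (1 − 7/20) + π_2 · 9/10 = π_1 ⇒ π_2 · 9/10 = π_1 · 7/20 ⇒ π_2/π_1 = (7/20)/(9/10) = 7/18. Together with π_1 + π_2 = 1:
  π_1 = (9/10)/(7/20 + 9/10) = (9/10)/(5/4) = 18/25,
  π_2 = (7/20)/(7/20 + 9/10) = (7/20)/(5/4) = 7/25.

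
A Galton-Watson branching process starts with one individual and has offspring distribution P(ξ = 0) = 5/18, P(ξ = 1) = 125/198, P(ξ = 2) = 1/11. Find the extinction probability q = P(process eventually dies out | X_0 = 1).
q = 1

Mean offspring μ = 0·5/18 + 1·125/198 + 2·1/11 = 161/198 ≤ 1. For μ ≤ 1 with offspring not concentrated at 1, the Galton-Watson process goes extinct almost surely, so q = 1.
(Algebraic check: The pgf is f(s) = 5/18 + 125/198·s + 1/11·s². The extinction probability q is the smallest fixed point of f in [0, 1]. Setting s = f(s):
  1/11·s² + (125/198 − 1)·s + 5/18 = 0
  1/11·s² − (5/18 + 1/11)·s + 5/18 = 0
which factors as (s − 1)·(1/11·s − 5/18) = 0, giving roots s = 1 and s = (5/18)/(1/11) = 55/18. Since 55/18 ≥ 1, the smallest root in [0, 1] is s = 1.)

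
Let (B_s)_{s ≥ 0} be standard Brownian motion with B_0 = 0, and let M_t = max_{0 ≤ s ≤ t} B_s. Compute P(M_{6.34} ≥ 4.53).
P(M_{6.34} ≥ 4.53) = 2·P(B_{6.34} ≥ 4.53) = 2(1 − Φ(4.53/√6.34)) ≈ 0.0720

By the reflection principle for Brownian motion, P(M_t ≥ a) = 2 · P(B_t ≥ a) for a ≥ 0. Since B_t ~ N(0, t), P(B_t ≥ 4.53) = 1 − Φ(4.53/√t) = 1 − Φ(4.53/√6.34) = 1 − Φ(1.7991). So
  P(M_{6.34} ≥ 4.53) = 2(1 − Φ(1.7991)) ≈ 0.0720.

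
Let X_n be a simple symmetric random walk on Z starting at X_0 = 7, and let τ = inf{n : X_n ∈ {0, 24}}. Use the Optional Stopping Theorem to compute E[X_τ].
E[X_τ] = 7

X_n is a martingale and τ is a bounded-mean stopping time (indeed τ is finite a.s. with bounded expectation since the walk is in a bounded region). By the OST, E[X_τ] = E[X_0] = 7. Equivalently: E[X_τ] = 24 · P(hit 24 first) + 0 · P(hit 0 first) = 24 · (7/24) = 7.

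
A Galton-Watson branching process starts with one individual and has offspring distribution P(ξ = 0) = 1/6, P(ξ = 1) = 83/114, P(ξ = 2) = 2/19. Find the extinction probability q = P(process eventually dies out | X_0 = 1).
q = 1

Mean offspring μ = 0·1/6 + 1·83/114 + 2·2/19 = 107/114 ≤ 1. For μ ≤ 1 with offspring not concentrated at 1, the Galton-Watson process goes extinct almost surely, so q = 1.
(Algebraic check: The pgf is f(s) = 1/6 + 83/114·s + 2/19·s². The extinction probability q is the smallest fixed point of f in [0, 1]. Setting s = f(s):
  2/19·s² + (83/114 − 1)·s + 1/6 = 0
  2/19·s² − (1/6 + 2/19)·s + 1/6 = 0
which factors as (s − 1)·(2/19·s − 1/6) = 0, giving roots s = 1 and s = (1/6)/(2/19) = 19/12. Since 19/12 ≥ 1, the smallest root in [0, 1] is s = 1.)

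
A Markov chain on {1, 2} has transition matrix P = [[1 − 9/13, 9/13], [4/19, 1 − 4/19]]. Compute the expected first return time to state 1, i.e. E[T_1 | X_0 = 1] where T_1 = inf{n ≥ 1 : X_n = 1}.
E[T_1 | X_0 = 1] = 1/π_1 = 223/52

For an irreducible recurrent Markov chain with stationary distribution π, E[T_i | X_0 = i] = 1/π_i (Kac's formula). Here π_1 = (4/19)/(9/13 + 4/19) = (4/19)/(223/247) = 52/223, so E[T_1 | X_0 = 1] = 1/π_1 = (9/13 + 4/19)/(4/19) = (223/247)/(4/19) = 223/52.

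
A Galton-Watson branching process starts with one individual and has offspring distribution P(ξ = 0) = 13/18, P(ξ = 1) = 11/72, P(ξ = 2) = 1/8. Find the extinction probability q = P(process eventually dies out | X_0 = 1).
q = 1

Mean offspring μ = 0·13/18 + 1·11/72 + 2·1/8 = 29/72 ≤ 1. For μ ≤ 1 with offspring not concentrated at 1, the Galton-Watson process goes extinct almost surely, so q = 1.
(Algebraic check: The pgf is f(s) = 13/18 + 11/72·s + 1/8·s². The extinction probability q is the smallest fixed point of f in [0, 1]. Setting s = f(s):
  1/8·s² + (11/72 − 1)·s + 13/18 = 0
  1/8·s² − (13/18 + 1/8)·s + 13/18 = 0
which factors as (s − 1)·(1/8·s − 13/18) = 0, giving roots s = 1 and s = (13/18)/(1/8) = 52/9. Since 52/9 ≥ 1, the smallest root in [0, 1] is s = 1.)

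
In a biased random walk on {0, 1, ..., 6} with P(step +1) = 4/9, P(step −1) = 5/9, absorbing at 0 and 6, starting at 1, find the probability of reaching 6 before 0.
P(hit 6 before 0) = (1 − (5/4)^1) / (1 − (5/4)^6) = 1024/11529

Let u_k denote P(reach 6 before 0 | start at k). Boundary: u_0 = 0, u_6 = 1. Recurrence: u_k = 4/9·u_{k+1} + 5/9·u_{k-1} for 1 ≤ k ≤ 5. Try u_k = A + B·r^k with r = q/p = (5/9)/(4/9) = 5/4. Substitution satisfies the recurrence; boundary conditions give:
  u_k = (1 − r^k) / (1 − r^N) = (1 − (5/4)^1) / (1 − (5/4)^6) = 1024/11529.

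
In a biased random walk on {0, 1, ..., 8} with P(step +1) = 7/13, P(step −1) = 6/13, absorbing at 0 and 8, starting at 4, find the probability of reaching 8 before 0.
P(hit 8 before 0) = (1 − (6/7)^4) / (1 − (6/7)^8) = 2401/3697

Let u_k denote P(reach 8 before 0 | start at k). Boundary: u_0 = 0, u_8 = 1. Recurrence: u_k = 7/13·u_{k+1} + 6/13·u_{k-1} for 1 ≤ k ≤ 7. Try u_k = A + B·r^k with r = q/p = (6/13)/(7/13) = 6/7. Substitution satisfies the recurrence; boundary conditions give:
  u_k = (1 − r^k) / (1 − r^N) = (1 − (6/7)^4) / (1 − (6/7)^8) = 2401/3697.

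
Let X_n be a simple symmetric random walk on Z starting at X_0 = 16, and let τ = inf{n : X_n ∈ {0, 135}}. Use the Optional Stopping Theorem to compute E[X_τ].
E[X_τ] = 16

X_n is a martingale and τ is a bounded-mean stopping time (indeed τ is finite a.s. with bounded expectation since the walk is in a bounded region). By the OST, E[X_τ] = E[X_0] = 16. Equivalently: E[X_τ] = 135 · P(hit 135 first) + 0 · P(hit 0 first) = 135 · (16/135) = 16.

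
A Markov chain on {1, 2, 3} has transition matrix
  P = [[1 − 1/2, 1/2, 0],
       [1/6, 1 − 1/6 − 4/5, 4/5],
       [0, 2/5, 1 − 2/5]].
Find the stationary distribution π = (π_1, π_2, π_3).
π = (1/10, 3/10, 3/5)

This is a birth-death chain on three states, which satisfies detailed balance: π_1 · P_{12} = π_2 · P_{21} and π_2 · P_{23} = π_3 · P_{32}.
From π_1 · 1/2 = π_2 · 1/6: π_2/π_1 = (1/2)/(1/6) = 3.
From π_2 · 4/5 = π_3 · 2/5: π_3/π_2 = (4/5)/(2/5) = 2.
Take π_1 proportional to 1; then unnormalized π = (1, 3, 6). Normalize by dividing by the sum 10:
  π = (1/10, 3/10, 3/5).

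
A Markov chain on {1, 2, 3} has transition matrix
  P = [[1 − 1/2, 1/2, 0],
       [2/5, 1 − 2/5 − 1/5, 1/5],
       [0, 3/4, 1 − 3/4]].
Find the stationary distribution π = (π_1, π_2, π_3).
π = (12/31, 15/31, 4/31)

This is a birth-death chain on three states, which satisfies detailed balance: π_1 · P_{12} = π_2 · P_{21} and π_2 · P_{23} = π_3 · P_{32}.
From π_1 · 1/2 = π_2 · 2/5: π_2/π_1 = (1/2)/(2/5) = 5/4.
From π_2 · 1/5 = π_3 · 3/4: π_3/π_2 = (1/5)/(3/4) = 4/15.
Take π_1 proportional to 1; then unnormalized π = (1, 5/4, 1/3). Normalize by dividing by the sum 31/12:
  π = (12/31, 15/31, 4/31).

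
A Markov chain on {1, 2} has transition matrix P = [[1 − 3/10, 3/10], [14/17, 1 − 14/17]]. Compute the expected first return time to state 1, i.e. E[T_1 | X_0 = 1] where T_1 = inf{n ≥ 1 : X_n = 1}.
E[T_1 | X_0 = 1] = 1/π_1 = 191/140

For an irreducible recurrent Markov chain with stationary distribution π, E[T_i | X_0 = i] = 1/π_i (Kac's formula). Here π_1 = (14/17)/(3/10 + 14/17) = (14/17)/(191/170) = 140/191, so E[T_1 | X_0 = 1] = 1/π_1 = (3/10 + 14/17)/(14/17) = (191/170)/(14/17) = 191/140.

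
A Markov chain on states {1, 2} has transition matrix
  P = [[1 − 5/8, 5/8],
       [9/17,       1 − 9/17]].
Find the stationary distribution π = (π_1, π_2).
π_1 = 72/157, π_2 = 85/157

Solve πP = π with π_1 + π_2 = 1. From πP = π: π_1 · (1 − 5/8) + π_2 · 9/17 = π_1 ⇒ π_2 · 9/17 = π_1 · 5/8 ⇒ π_2/π_1 = (5/8)/(9/17) = 85/72. Together with π_1 + π_2 = 1:
  π_1 = (9/17)/(5/8 + 9/17) = (9/17)/(157/136) = 72/157,
  π_2 = (5/8)/(5/8 + 9/17) = (5/8)/(157/136) = 85/157.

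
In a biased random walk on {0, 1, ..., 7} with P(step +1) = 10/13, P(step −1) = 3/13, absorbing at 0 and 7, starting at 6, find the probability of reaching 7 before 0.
P(hit 7 before 0) = (1 − (3/10)^6) / (1 − (3/10)^7) = 1427530/1428259

Let u_k denote P(reach 7 before 0 | start at k). Boundary: u_0 = 0, u_7 = 1. Recurrence: u_k = 10/13·u_{k+1} + 3/13·u_{k-1} for 1 ≤ k ≤ 6. Try u_k = A + B·r^k with r = q/p = (3/13)/(10/13) = 3/10. Substitution satisfies the recurrence; boundary conditions give:
  u_k = (1 − r^k) / (1 − r^N) = (1 − (3/10)^6) / (1 − (3/10)^7) = 1427530/1428259.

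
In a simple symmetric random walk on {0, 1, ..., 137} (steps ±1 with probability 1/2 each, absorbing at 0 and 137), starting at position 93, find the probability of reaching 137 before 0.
P(hit 137 before 0) = 93/137

Let u_k = P(hit 137 before 0 | start at k). Then u_0 = 0, u_137 = 1, and u_k = u_{k-1}/2 + u_{k+1}/2 for 1 ≤ k ≤ 136. This harmonic recurrence is solved by u_k = k/137, giving u_93 = 93/137.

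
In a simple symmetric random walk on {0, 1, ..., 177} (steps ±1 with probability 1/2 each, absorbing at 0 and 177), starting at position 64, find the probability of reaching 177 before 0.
P(hit 177 before 0) = 64/177

Let u_k = P(hit 177 before 0 | start at k). Then u_0 = 0, u_177 = 1, and u_k = u_{k-1}/2 + u_{k+1}/2 for 1 ≤ k ≤ 176. This harmonic recurrence is solved by u_k = k/177, giving u_64 = 64/177.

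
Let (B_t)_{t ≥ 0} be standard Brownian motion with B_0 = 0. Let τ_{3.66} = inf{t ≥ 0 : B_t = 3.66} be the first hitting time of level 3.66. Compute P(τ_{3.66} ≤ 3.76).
P(τ_{3.66} ≤ 3.76) = 2(1 − Φ(3.66/√3.76)) = 2(1 − Φ(1.8875)) ≈ 0.0591

By the reflection principle for standard BM, P(τ_b ≤ t) = 2 · P(B_t ≥ b). Since B_t ~ N(0, t), P(B_t ≥ 3.66) = 1 − Φ(3.66/√t) = 1 − Φ(3.66/√3.76) = 1 − Φ(1.8875) ≈ 0.02955. Doubling: P(τ_{3.66} ≤ 3.76) ≈ 2 · 0.02955 = 0.05910 ≈ 0.0591.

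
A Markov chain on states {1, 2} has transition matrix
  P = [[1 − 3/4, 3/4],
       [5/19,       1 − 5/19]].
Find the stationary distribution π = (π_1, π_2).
π_1 = 20/77, π_2 = 57/77

Solve πP = π with π_1 + π_2 = 1. From πP = π: π_1 · (1 − 3/4) + π_2 · 5/19 = π_1 ⇒ π_2 · 5/19 = π_1 · 3/4 ⇒ π_2/π_1 = (3/4)/(5/19) = 57/20. Together with π_1 + π_2 = 1:
  π_1 = (5/19)/(3/4 + 5/19) = (5/19)/(77/76) = 20/77,
  π_2 = (3/4)/(3/4 + 5/19) = (3/4)/(77/76) = 57/77.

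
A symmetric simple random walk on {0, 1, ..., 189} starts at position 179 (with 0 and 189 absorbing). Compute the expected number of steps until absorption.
E[τ | X_0 = 179] = 1790

Let v_k = E[τ | X_0 = k]. Boundary: v_0 = v_189 = 0. Recurrence: v_k = 1 + (v_{k-1} + v_{k+1})/2 for 1 ≤ k ≤ 188. The particular solution to v_k − (v_{k-1} + v_{k+1})/2 = 1 is v_k = −k^2. Adding homogeneous solution A + B k and matching boundaries gives v_k = k (189 − k). Substituting k = 179: v_179 = 179 · 10 = 1790.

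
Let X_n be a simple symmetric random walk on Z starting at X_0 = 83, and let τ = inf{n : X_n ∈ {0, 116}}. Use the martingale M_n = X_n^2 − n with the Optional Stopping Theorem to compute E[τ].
E[τ] = 2739

M_n = X_n^2 − n is a martingale (since E[X_{n+1}^2 | F_n] = X_n^2 + 1). By OST (τ has finite mean in a bounded region), E[M_τ] = E[M_0] = X_0^2 − 0 = 83^2 = 6889. Also E[M_τ] = E[X_τ^2] − E[τ]. The walk exits at 0 or 116, with P(hit 116 first) = 83/116, so E[X_τ^2] = 116^2 · 83/116 + 0 = 9628. Thus E[τ] = E[X_τ^2] − E[M_τ] = 9628 − 6889 = 2739 = 83(116 − 83) = 2739.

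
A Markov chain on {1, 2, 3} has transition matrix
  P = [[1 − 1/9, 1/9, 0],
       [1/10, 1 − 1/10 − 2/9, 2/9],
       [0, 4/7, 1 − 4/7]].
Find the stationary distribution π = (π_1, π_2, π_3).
π = (81/206, 45/103, 35/206)

This is a birth-death chain on three states, which satisfies detailed balance: π_1 · P_{12} = π_2 · P_{21} and π_2 · P_{23} = π_3 · P_{32}.
From π_1 · 1/9 = π_2 · 1/10: π_2/π_1 = (1/9)/(1/10) = 10/9.
From π_2 · 2/9 = π_3 · 4/7: π_3/π_2 = (2/9)/(4/7) = 7/18.
Take π_1 proportional to 1; then unnormalized π = (1, 10/9, 35/81). Normalize by dividing by the sum 206/81:
  π = (81/206, 45/103, 35/206).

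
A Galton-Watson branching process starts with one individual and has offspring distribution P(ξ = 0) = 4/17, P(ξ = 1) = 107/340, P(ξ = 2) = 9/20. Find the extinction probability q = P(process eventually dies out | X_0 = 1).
q = 80/153

The pgf is f(s) = 4/17 + 107/340·s + 9/20·s². The extinction probability q is the smallest fixed point of f in [0, 1]. Setting s = f(s):
  9/20·s² + (107/340 − 1)·s + 4/17 = 0
  9/20·s² − (4/17 + 9/20)·s + 4/17 = 0
which factors as (s − 1)·(9/20·s − 4/17) = 0, giving roots s = 1 and s = (4/17)/(9/20) = 80/153.
Mean offspring μ = 107/340 + 2·9/20 = 413/340 > 1 (supercritical), so q < 1. The extinction probability is the smaller root: q = (4/17)/(9/20) = 80/153.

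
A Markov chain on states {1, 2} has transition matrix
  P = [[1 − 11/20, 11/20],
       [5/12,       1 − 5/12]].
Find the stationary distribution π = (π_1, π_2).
π_1 = 25/58, π_2 = 33/58

Solve πP = π with π_1 + π_2 = 1. From πP = π: π_1 · (1 − 11/20) + π_2 · 5/12 = π_1 ⇒ π_2 · 5/12 = π_1 · 11/20 ⇒ π_2/π_1 = (11/20)/(5/12) = 33/25. Together with π_1 + π_2 = 1:
  π_1 = (5/12)/(11/20 + 5/12) = (5/12)/(29/30) = 25/58,
  π_2 = (11/20)/(11/20 + 5/12) = (11/20)/(29/30) = 33/58.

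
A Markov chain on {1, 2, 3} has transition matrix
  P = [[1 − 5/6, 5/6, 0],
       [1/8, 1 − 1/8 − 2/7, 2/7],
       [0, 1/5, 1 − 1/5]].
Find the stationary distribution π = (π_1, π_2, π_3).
π = (21/361, 140/361, 200/361)

This is a birth-death chain on three states, which satisfies detailed balance: π_1 · P_{12} = π_2 · P_{21} and π_2 · P_{23} = π_3 · P_{32}.
From π_1 · 5/6 = π_2 · 1/8: π_2/π_1 = (5/6)/(1/8) = 20/3.
From π_2 · 2/7 = π_3 · 1/5: π_3/π_2 = (2/7)/(1/5) = 10/7.
Take π_1 proportional to 1; then unnormalized π = (1, 20/3, 200/21). Normalize by dividing by the sum 361/21:
  π = (21/361, 140/361, 200/361).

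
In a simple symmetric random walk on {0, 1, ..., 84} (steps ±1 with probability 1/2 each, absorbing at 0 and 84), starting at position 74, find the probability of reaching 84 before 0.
P(hit 84 before 0) = 74/84 = 37/42

Let u_k = P(hit 84 before 0 | start at k). Then u_0 = 0, u_84 = 1, and u_k = u_{k-1}/2 + u_{k+1}/2 for 1 ≤ k ≤ 83. This harmonic recurrence is solved by u_k = k/84, giving u_74 = 74/84 = 37/42.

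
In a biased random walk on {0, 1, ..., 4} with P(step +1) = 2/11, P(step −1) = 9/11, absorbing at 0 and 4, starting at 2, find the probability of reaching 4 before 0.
P(hit 4 before 0) = (1 − (9/2)^2) / (1 − (9/2)^4) = 4/85

Let u_k denote P(reach 4 before 0 | start at k). Boundary: u_0 = 0, u_4 = 1. Recurrence: u_k = 2/11·u_{k+1} + 9/11·u_{k-1} for 1 ≤ k ≤ 3. Try u_k = A + B·r^k with r = q/p = (9/11)/(2/11) = 9/2. Substitution satisfies the recurrence; boundary conditions give:
  u_k = (1 − r^k) / (1 − r^N) = (1 − (9/2)^2) / (1 − (9/2)^4) = 4/85.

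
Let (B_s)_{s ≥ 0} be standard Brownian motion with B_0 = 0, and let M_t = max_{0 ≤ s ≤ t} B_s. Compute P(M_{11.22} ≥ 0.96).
P(M_{11.22} ≥ 0.96) = 2·P(B_{11.22} ≥ 0.96) = 2(1 − Φ(0.96/√11.22)) ≈ 0.7744

By the reflection principle for Brownian motion, P(M_t ≥ a) = 2 · P(B_t ≥ a) for a ≥ 0. Since B_t ~ N(0, t), P(B_t ≥ 0.96) = 1 − Φ(0.96/√t) = 1 − Φ(0.96/√11.22) = 1 − Φ(0.2866). So
  P(M_{11.22} ≥ 0.96) = 2(1 − Φ(0.2866)) ≈ 0.7744.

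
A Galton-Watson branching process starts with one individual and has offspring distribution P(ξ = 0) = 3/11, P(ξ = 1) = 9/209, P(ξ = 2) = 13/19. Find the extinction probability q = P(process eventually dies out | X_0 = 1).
q = 57/143

The pgf is f(s) = 3/11 + 9/209·s + 13/19·s². The extinction probability q is the smallest fixed point of f in [0, 1]. Setting s = f(s):
  13/19·s² + (9/209 − 1)·s + 3/11 = 0
  13/19·s² − (3/11 + 13/19)·s + 3/11 = 0
which factors as (s − 1)·(13/19·s − 3/11) = 0, giving roots s = 1 and s = (3/11)/(13/19) = 57/143.
Mean offspring μ = 9/209 + 2·13/19 = 295/209 > 1 (supercritical), so q < 1. The extinction probability is the smaller root: q = (3/11)/(13/19) = 57/143.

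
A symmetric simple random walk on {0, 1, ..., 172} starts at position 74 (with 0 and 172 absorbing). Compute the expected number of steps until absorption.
E[τ | X_0 = 74] = 7252

Let v_k = E[τ | X_0 = k]. Boundary: v_0 = v_172 = 0. Recurrence: v_k = 1 + (v_{k-1} + v_{k+1})/2 for 1 ≤ k ≤ 171. The particular solution to v_k − (v_{k-1} + v_{k+1})/2 = 1 is v_k = −k^2. Adding homogeneous solution A + B k and matching boundaries gives v_k = k (172 − k). Substituting k = 74: v_74 = 74 · 98 = 7252.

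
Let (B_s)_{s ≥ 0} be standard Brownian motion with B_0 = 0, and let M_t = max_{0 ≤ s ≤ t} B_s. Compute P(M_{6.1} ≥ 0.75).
P(M_{6.1} ≥ 0.75) = 2·P(B_{6.1} ≥ 0.75) = 2(1 − Φ(0.75/√6.1)) ≈ 0.7614

By the reflection principle for Brownian motion, P(M_t ≥ a) = 2 · P(B_t ≥ a) for a ≥ 0. Since B_t ~ N(0, t), P(B_t ≥ 0.75) = 1 − Φ(0.75/√t) = 1 − Φ(0.75/√6.1) = 1 − Φ(0.3037). So
  P(M_{6.1} ≥ 0.75) = 2(1 − Φ(0.3037)) ≈ 0.7614.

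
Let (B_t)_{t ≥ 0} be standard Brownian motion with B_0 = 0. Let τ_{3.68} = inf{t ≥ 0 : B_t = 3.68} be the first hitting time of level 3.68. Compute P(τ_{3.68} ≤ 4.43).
P(τ_{3.68} ≤ 4.43) = 2(1 − Φ(3.68/√4.43)) = 2(1 − Φ(1.7484)) ≈ 0.0804

By the reflection principle for standard BM, P(τ_b ≤ t) = 2 · P(B_t ≥ b). Since B_t ~ N(0, t), P(B_t ≥ 3.68) = 1 − Φ(3.68/√t) = 1 − Φ(3.68/√4.43) = 1 − Φ(1.7484) ≈ 0.04020. Doubling: P(τ_{3.68} ≤ 4.43) ≈ 2 · 0.04020 = 0.08040 ≈ 0.0804.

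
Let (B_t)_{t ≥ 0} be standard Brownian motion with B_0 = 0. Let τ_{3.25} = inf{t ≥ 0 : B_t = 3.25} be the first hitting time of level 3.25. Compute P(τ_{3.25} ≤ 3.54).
P(τ_{3.25} ≤ 3.54) = 2(1 − Φ(3.25/√3.54)) = 2(1 − Φ(1.7274)) ≈ 0.0841

By the reflection principle for standard BM, P(τ_b ≤ t) = 2 · P(B_t ≥ b). Since B_t ~ N(0, t), P(B_t ≥ 3.25) = 1 − Φ(3.25/√t) = 1 − Φ(3.25/√3.54) = 1 − Φ(1.7274) ≈ 0.04205. Doubling: P(τ_{3.25} ≤ 3.54) ≈ 2 · 0.04205 = 0.08410 ≈ 0.0841.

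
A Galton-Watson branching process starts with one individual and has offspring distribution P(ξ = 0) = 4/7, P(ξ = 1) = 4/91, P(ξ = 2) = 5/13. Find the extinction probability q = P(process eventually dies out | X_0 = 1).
q = 1

Mean offspring μ = 0·4/7 + 1·4/91 + 2·5/13 = 74/91 ≤ 1. For μ ≤ 1 with offspring not concentrated at 1, the Galton-Watson process goes extinct almost surely, so q = 1.
(Algebraic check: The pgf is f(s) = 4/7 + 4/91·s + 5/13·s². The extinction probability q is the smallest fixed point of f in [0, 1]. Setting s = f(s):
  5/13·s² + (4/91 − 1)·s + 4/7 = 0
  5/13·s² − (4/7 + 5/13)·s + 4/7 = 0
which factors as (s − 1)·(5/13·s − 4/7) = 0, giving roots s = 1 and s = (4/7)/(5/13) = 52/35. Since 52/35 ≥ 1, the smallest root in [0, 1] is s = 1.)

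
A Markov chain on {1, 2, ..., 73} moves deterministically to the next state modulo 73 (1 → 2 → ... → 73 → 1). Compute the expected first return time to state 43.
E[T_43 | X_0 = 43] = 73

The chain cycles deterministically, so starting at state 43 it returns in exactly 73 steps. Equivalently, the stationary distribution is uniform π_j = 1/73 for every state j, so by Kac's formula E[T_43] = 1/π_43 = 73.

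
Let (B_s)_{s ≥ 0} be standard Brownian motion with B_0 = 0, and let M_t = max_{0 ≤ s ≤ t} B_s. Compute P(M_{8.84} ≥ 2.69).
P(M_{8.84} ≥ 2.69) = 2·P(B_{8.84} ≥ 2.69) = 2(1 − Φ(2.69/√8.84)) ≈ 0.3656

By the reflection principle for Brownian motion, P(M_t ≥ a) = 2 · P(B_t ≥ a) for a ≥ 0. Since B_t ~ N(0, t), P(B_t ≥ 2.69) = 1 − Φ(2.69/√t) = 1 − Φ(2.69/√8.84) = 1 − Φ(0.9047). So
  P(M_{8.84} ≥ 2.69) = 2(1 − Φ(0.9047)) ≈ 0.3656.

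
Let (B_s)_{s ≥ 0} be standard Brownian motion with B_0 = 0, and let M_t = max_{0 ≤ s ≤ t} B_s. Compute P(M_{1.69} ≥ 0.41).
P(M_{1.69} ≥ 0.41) = 2·P(B_{1.69} ≥ 0.41) = 2(1 − Φ(0.41/√1.69)) ≈ 0.7525

By the reflection principle for Brownian motion, P(M_t ≥ a) = 2 · P(B_t ≥ a) for a ≥ 0. Since B_t ~ N(0, t), P(B_t ≥ 0.41) = 1 − Φ(0.41/√t) = 1 − Φ(0.41/√1.69) = 1 − Φ(0.3154). So
  P(M_{1.69} ≥ 0.41) = 2(1 − Φ(0.3154)) ≈ 0.7525.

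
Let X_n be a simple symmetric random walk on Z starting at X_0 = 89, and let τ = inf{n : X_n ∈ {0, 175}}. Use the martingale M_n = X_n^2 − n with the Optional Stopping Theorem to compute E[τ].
E[τ] = 7654

M_n = X_n^2 − n is a martingale (since E[X_{n+1}^2 | F_n] = X_n^2 + 1). By OST (τ has finite mean in a bounded region), E[M_τ] = E[M_0] = X_0^2 − 0 = 89^2 = 7921. Also E[M_τ] = E[X_τ^2] − E[τ]. The walk exits at 0 or 175, with P(hit 175 first) = 89/175, so E[X_τ^2] = 175^2 · 89/175 + 0 = 15575. Thus E[τ] = E[X_τ^2] − E[M_τ] = 15575 − 7921 = 7654 = 89(175 − 89) = 7654.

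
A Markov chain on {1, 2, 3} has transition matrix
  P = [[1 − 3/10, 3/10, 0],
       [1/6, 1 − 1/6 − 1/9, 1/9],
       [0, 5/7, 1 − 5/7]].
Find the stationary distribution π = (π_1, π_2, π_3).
π = (25/77, 45/77, 1/11)

This is a birth-death chain on three states, which satisfies detailed balance: π_1 · P_{12} = π_2 · P_{21} and π_2 · P_{23} = π_3 · P_{32}.
From π_1 · 3/10 = π_2 · 1/6: π_2/π_1 = (3/10)/(1/6) = 9/5.
From π_2 · 1/9 = π_3 · 5/7: π_3/π_2 = (1/9)/(5/7) = 7/45.
Take π_1 proportional to 1; then unnormalized π = (1, 9/5, 7/25). Normalize by dividing by the sum 77/25:
  π = (25/77, 45/77, 1/11).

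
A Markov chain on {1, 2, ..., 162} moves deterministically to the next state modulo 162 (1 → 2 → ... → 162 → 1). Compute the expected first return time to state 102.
E[T_102 | X_0 = 102] = 162

The chain cycles deterministically, so starting at state 102 it returns in exactly 162 steps. Equivalently, the stationary distribution is uniform π_j = 1/162 for every state j, so by Kac's formula E[T_102] = 1/π_102 = 162.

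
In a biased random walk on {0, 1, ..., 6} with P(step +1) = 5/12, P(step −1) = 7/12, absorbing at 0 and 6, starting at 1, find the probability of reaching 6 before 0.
P(hit 6 before 0) = (1 − (7/5)^1) / (1 − (7/5)^6) = 3125/51012

Let u_k denote P(reach 6 before 0 | start at k). Boundary: u_0 = 0, u_6 = 1. Recurrence: u_k = 5/12·u_{k+1} + 7/12·u_{k-1} for 1 ≤ k ≤ 5. Try u_k = A + B·r^k with r = q/p = (7/12)/(5/12) = 7/5. Substitution satisfies the recurrence; boundary conditions give:
  u_k = (1 − r^k) / (1 − r^N) = (1 − (7/5)^1) / (1 − (7/5)^6) = 3125/51012.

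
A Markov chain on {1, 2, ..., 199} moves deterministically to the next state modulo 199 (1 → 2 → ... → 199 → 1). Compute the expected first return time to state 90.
E[T_90 | X_0 = 90] = 199

The chain cycles deterministically, so starting at state 90 it returns in exactly 199 steps. Equivalently, the stationary distribution is uniform π_j = 1/199 for every state j, so by Kac's formula E[T_90] = 1/π_90 = 199.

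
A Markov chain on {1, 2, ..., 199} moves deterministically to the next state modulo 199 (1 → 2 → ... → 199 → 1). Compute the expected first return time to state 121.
E[T_121 | X_0 = 121] = 199

The chain cycles deterministically, so starting at state 121 it returns in exactly 199 steps. Equivalently, the stationary distribution is uniform π_j = 1/199 for every state j, so by Kac's formula E[T_121] = 1/π_121 = 199.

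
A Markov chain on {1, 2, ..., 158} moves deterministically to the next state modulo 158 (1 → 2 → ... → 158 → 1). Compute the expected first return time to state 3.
E[T_3 | X_0 = 3] = 158

The chain cycles deterministically, so starting at state 3 it returns in exactly 158 steps. Equivalently, the stationary distribution is uniform π_j = 1/158 for every state j, so by Kac's formula E[T_3] = 1/π_3 = 158.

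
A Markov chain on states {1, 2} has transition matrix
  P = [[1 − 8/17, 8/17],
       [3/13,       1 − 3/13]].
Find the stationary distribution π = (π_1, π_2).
π_1 = 51/155, π_2 = 104/155

Solve πP = π with π_1 + π_2 = 1. From πP = π: π_1 · (1 − 8/17) + π_2 · 3/13 = π_1 ⇒ π_2 · 3/13 = π_1 · 8/17 ⇒ π_2/π_1 = (8/17)/(3/13) = 104/51. Together with π_1 + π_2 = 1:
  π_1 = (3/13)/(8/17 + 3/13) = (3/13)/(155/221) = 51/155,
  π_2 = (8/17)/(8/17 + 3/13) = (8/17)/(155/221) = 104/155.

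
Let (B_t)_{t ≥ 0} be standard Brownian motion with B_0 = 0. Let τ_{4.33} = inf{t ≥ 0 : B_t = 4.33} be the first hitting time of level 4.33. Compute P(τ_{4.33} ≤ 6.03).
P(τ_{4.33} ≤ 6.03) = 2(1 − Φ(4.33/√6.03)) = 2(1 − Φ(1.7633)) ≈ 0.0778

By the reflection principle for standard BM, P(τ_b ≤ t) = 2 · P(B_t ≥ b). Since B_t ~ N(0, t), P(B_t ≥ 4.33) = 1 − Φ(4.33/√t) = 1 − Φ(4.33/√6.03) = 1 − Φ(1.7633) ≈ 0.03892. Doubling: P(τ_{4.33} ≤ 6.03) ≈ 2 · 0.03892 = 0.07784 ≈ 0.0778.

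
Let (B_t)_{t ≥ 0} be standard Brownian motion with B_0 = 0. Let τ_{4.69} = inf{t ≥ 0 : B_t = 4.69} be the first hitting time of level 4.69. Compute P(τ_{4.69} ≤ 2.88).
P(τ_{4.69} ≤ 2.88) = 2(1 − Φ(4.69/√2.88)) = 2(1 − Φ(2.7636)) ≈ 0.0057

By the reflection principle for standard BM, P(τ_b ≤ t) = 2 · P(B_t ≥ b). Since B_t ~ N(0, t), P(B_t ≥ 4.69) = 1 − Φ(4.69/√t) = 1 − Φ(4.69/√2.88) = 1 − Φ(2.7636) ≈ 0.00286. Doubling: P(τ_{4.69} ≤ 2.88) ≈ 2 · 0.00286 = 0.00572 ≈ 0.0057.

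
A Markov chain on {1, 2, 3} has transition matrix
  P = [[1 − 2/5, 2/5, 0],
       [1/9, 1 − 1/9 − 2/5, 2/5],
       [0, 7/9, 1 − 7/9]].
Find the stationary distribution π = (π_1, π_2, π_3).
π = (175/1129, 630/1129, 324/1129)

This is a birth-death chain on three states, which satisfies detailed balance: π_1 · P_{12} = π_2 · P_{21} and π_2 · P_{23} = π_3 · P_{32}.
From π_1 · 2/5 = π_2 · 1/9: π_2/π_1 = (2/5)/(1/9) = 18/5.
From π_2 · 2/5 = π_3 · 7/9: π_3/π_2 = (2/5)/(7/9) = 18/35.
Take π_1 proportional to 1; then unnormalized π = (1, 18/5, 324/175). Normalize by dividing by the sum 1129/175:
  π = (175/1129, 630/1129, 324/1129).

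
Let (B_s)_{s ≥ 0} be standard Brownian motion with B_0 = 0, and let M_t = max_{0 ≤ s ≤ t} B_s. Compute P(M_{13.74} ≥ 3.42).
P(M_{13.74} ≥ 3.42) = 2·P(B_{13.74} ≥ 3.42) = 2(1 − Φ(3.42/√13.74)) ≈ 0.3562

By the reflection principle for Brownian motion, P(M_t ≥ a) = 2 · P(B_t ≥ a) for a ≥ 0. Since B_t ~ N(0, t), P(B_t ≥ 3.42) = 1 − Φ(3.42/√t) = 1 − Φ(3.42/√13.74) = 1 − Φ(0.9226). So
  P(M_{13.74} ≥ 3.42) = 2(1 − Φ(0.9226)) ≈ 0.3562.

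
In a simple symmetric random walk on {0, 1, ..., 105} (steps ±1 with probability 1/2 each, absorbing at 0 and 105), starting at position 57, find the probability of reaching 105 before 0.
P(hit 105 before 0) = 57/105 = 19/35

Let u_k = P(hit 105 before 0 | start at k). Then u_0 = 0, u_105 = 1, and u_k = u_{k-1}/2 + u_{k+1}/2 for 1 ≤ k ≤ 104. This harmonic recurrence is solved by u_k = k/105, giving u_57 = 57/105 = 19/35.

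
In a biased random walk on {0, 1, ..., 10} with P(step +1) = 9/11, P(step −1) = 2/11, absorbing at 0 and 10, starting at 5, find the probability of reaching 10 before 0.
P(hit 10 before 0) = (1 − (2/9)^5) / (1 − (2/9)^10) = 59049/59081

Let u_k denote P(reach 10 before 0 | start at k). Boundary: u_0 = 0, u_10 = 1. Recurrence: u_k = 9/11·u_{k+1} + 2/11·u_{k-1} for 1 ≤ k ≤ 9. Try u_k = A + B·r^k with r = q/p = (2/11)/(9/11) = 2/9. Substitution satisfies the recurrence; boundary conditions give:
  u_k = (1 − r^k) / (1 − r^N) = (1 − (2/9)^5) / (1 − (2/9)^10) = 59049/59081.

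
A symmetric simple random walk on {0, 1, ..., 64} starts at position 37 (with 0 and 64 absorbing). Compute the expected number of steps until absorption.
E[τ | X_0 = 37] = 999

Let v_k = E[τ | X_0 = k]. Boundary: v_0 = v_64 = 0. Recurrence: v_k = 1 + (v_{k-1} + v_{k+1})/2 for 1 ≤ k ≤ 63. The particular solution to v_k − (v_{k-1} + v_{k+1})/2 = 1 is v_k = −k^2. Adding homogeneous solution A + B k and matching boundaries gives v_k = k (64 − k). Substituting k = 37: v_37 = 37 · 27 = 999.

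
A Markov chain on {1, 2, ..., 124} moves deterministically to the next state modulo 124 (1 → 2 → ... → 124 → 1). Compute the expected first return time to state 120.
E[T_120 | X_0 = 120] = 124

The chain cycles deterministically, so starting at state 120 it returns in exactly 124 steps. Equivalently, the stationary distribution is uniform π_j = 1/124 for every state j, so by Kac's formula E[T_120] = 1/π_120 = 124.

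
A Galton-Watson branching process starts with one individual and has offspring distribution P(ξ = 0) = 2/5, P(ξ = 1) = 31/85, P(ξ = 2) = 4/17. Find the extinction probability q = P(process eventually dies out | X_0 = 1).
q = 1

Mean offspring μ = 0·2/5 + 1·31/85 + 2·4/17 = 71/85 ≤ 1. For μ ≤ 1 with offspring not concentrated at 1, the Galton-Watson process goes extinct almost surely, so q = 1.
(Algebraic check: The pgf is f(s) = 2/5 + 31/85·s + 4/17·s². The extinction probability q is the smallest fixed point of f in [0, 1]. Setting s = f(s):
  4/17·s² + (31/85 − 1)·s + 2/5 = 0
  4/17·s² − (2/5 + 4/17)·s + 2/5 = 0
which factors as (s − 1)·(4/17·s − 2/5) = 0, giving roots s = 1 and s = (2/5)/(4/17) = 17/10. Since 17/10 ≥ 1, the smallest root in [0, 1] is s = 1.)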